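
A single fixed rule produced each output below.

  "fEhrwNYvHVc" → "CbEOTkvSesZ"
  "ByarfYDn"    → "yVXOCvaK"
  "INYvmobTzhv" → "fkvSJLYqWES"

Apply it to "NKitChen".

The transformation: shift every letter 3 places backward in the alphabet (wrapping around), then flip the case of every letter.
For "NKitChen", step one produces "KHfqZebk"; step two turns that into "khFQzEBK".

khFQzEBK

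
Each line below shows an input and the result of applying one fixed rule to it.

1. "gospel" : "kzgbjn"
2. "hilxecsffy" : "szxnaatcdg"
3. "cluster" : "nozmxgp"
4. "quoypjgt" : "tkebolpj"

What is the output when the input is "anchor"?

Each output is the input with this applied: shift every letter 5 places backward in the alphabet (wrapping around), then move the first 3 characters to the end (rotate left by 3).
Working it through for "anchor": intermediate "vixcjm", final "cjmvix".
(Check on "quoypjgt": → "lpjtkebo" → "tkebolpj" ✓)

cjmvix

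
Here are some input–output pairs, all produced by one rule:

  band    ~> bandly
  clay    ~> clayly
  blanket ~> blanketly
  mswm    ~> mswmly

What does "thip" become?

In each case the input is transformed by: append "ly".
So "thip" becomes "thiply".

thiply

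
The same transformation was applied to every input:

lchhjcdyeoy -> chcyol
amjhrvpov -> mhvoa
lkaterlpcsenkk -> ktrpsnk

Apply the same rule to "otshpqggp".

Rule — move the first character to the end, then keep every other character starting from the first (positions 1st, 3rd, 5th, ...).
Working it through for "otshpqggp": intermediate "tshpqggpo", final "thqgo".

thqgo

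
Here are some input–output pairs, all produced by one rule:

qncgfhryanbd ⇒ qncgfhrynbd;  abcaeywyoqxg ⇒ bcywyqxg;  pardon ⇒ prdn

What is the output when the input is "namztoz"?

nmztz

The pattern: remove every vowel.
"namztoz" → "nmztz".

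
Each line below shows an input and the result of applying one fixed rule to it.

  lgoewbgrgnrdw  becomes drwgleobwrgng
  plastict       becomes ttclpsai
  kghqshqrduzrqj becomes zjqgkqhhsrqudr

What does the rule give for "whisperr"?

The transformation: swap each adjacent pair of characters (1↔2, 3↔4, ...), then move the last 3 characters to the front (rotate right by 3).
Applying that to "whisperr" gives "prrhwsie".

prrhwsie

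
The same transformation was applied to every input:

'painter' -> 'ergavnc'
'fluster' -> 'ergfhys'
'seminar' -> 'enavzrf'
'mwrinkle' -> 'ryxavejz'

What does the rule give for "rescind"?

qavpfre

Each output is the input with this applied: shift every letter 13 places forward in the alphabet (wrapping around) — i.e. ROT13, then reverse the string.
Starting from "rescind": after the first operation, "erfpvaq"; after the second, "qavpfre".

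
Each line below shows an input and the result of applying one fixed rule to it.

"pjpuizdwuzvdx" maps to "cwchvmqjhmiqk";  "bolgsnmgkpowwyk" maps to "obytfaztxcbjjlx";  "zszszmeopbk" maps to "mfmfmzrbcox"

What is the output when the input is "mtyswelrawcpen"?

zglfjryenjpcra

The rule is to shift every letter 13 places forward in the alphabet (wrapping around) — i.e. ROT13.
For "mtyswelrawcpen" the result is "zglfjryenjpcra".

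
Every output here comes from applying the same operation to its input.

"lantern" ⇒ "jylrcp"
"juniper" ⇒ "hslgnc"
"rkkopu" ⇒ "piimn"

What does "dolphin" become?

bmjnfg

Looking at the pairs, the operation is to shift every letter 2 places backward in the alphabet (wrapping around), then delete the last character.
Applying both steps to "dolphin": "bmjnfgl", then "bmjnfg".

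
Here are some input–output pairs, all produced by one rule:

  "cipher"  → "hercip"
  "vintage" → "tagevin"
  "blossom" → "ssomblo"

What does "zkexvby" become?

xvbyzke

Each output is the input with this applied: move the first 3 characters to the end (rotate left by 3).
"zkexvby" → "xvbyzke".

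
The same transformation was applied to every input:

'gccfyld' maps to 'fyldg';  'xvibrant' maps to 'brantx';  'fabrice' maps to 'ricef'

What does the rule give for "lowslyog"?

The transformation: move the first character to the end, then delete the first 2 characters.
"lowslyog" → "slyogl".

slyogl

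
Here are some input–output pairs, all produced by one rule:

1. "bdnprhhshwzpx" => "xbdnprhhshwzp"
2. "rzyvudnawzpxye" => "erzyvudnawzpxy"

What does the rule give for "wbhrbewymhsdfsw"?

wwbhrbewymhsdfs

The pattern: move the last character to the front.
Doing the same to "wbhrbewymhsdfsw": "wwbhrbewymhsdfs".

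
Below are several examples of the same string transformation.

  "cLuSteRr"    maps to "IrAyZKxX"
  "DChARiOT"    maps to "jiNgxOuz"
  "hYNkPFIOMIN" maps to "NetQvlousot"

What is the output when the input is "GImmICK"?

In each case the input is transformed by: shift every letter 6 places forward in the alphabet (wrapping around), then flip the case of every letter.
"GImmICK" → "MOssOIQ" → "moSSoiq".
(Check on "DChARiOT": → "JInGXoUZ" → "jiNgxOuz" ✓)

moSSoiq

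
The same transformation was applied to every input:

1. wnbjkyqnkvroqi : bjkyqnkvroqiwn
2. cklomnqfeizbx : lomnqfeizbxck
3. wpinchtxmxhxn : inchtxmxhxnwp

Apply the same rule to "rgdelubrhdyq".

delubrhdyqrg

The transformation: move the first 2 characters to the end (rotate left by 2).
"rgdelubrhdyq" → "delubrhdyqrg".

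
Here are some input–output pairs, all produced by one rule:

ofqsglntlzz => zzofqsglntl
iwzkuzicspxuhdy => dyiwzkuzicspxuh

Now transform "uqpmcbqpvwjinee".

The transformation: move the last 2 characters to the front (rotate right by 2).
For "uqpmcbqpvwjinee" the result is "eeuqpmcbqpvwjin".

eeuqpmcbqpvwjin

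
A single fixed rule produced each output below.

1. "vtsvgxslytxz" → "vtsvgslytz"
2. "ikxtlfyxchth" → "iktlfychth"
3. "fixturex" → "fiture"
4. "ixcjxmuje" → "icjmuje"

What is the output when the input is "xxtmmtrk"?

Looking at the pairs, the operation is to remove every "x".
Doing the same to "xxtmmtrk": "tmmtrk".

tmmtrk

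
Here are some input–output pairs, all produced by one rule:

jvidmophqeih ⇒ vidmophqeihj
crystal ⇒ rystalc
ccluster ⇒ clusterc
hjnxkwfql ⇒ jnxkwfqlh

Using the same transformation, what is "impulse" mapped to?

mpulsei

What's happening: move the first character to the end.
Doing the same to "impulse": "mpulsei".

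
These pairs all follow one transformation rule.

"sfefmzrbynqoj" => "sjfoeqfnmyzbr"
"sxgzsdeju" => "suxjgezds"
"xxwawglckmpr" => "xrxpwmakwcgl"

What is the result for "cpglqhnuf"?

cfpugnlhq

In each case the input is transformed by: take characters alternately from the front and the back (1st, last, 2nd, 2nd-last, ...).
"cpglqhnuf" → "cfpugnlhq".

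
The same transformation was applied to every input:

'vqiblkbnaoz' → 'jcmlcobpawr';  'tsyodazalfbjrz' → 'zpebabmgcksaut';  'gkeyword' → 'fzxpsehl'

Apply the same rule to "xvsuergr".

tvfshsyw

In each case the input is transformed by: shift every letter 1 place forward in the alphabet (wrapping around), then move the first 2 characters to the end (rotate left by 2).
"xvsuergr" → "ywtvfshs" → "tvfshsyw".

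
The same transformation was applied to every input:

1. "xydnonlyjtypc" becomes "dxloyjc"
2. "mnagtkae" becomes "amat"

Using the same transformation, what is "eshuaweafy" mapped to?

heeaf

The pattern: keep every other character starting from the first (positions 1st, 3rd, 5th, ...), then swap each adjacent pair of characters (1↔2, 3↔4, ...).
For "eshuaweafy", step one produces "ehaef"; step two turns that into "heeaf".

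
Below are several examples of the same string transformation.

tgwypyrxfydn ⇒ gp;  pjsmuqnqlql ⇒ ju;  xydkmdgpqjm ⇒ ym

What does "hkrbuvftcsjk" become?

The pattern: keep one character in every 3, starting at position 2 (positions 2nd, 5th, 8th, ...), then delete the last 2 characters.
Applying both steps to "hkrbuvftcsjk": "kutj", then "ku".

ku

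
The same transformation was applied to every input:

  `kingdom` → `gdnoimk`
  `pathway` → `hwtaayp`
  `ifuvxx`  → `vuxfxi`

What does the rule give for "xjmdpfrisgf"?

frpidsmgjfx

In each case the input is transformed by: take characters alternately from the front and the back (1st, last, 2nd, 2nd-last, ...), then reverse the string.
"xjmdpfrisgf" → "xfjgmsdiprf" → "frpidsmgjfx".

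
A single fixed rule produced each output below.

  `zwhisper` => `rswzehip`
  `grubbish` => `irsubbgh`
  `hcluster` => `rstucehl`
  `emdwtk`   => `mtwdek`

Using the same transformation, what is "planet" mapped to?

nptael

Looking at the pairs, the operation is to sort the characters into alphabetical order, then swap the front and back halves of the string.
Working it through for "planet": intermediate "aelnpt", final "nptael".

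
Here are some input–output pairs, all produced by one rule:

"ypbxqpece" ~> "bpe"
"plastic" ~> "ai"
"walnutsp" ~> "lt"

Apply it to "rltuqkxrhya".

tkh

The transformation: keep one character in every 3, starting at position 3 (positions 3rd, 6th, 9th, ...).
So "rltuqkxrhya" becomes "tkh".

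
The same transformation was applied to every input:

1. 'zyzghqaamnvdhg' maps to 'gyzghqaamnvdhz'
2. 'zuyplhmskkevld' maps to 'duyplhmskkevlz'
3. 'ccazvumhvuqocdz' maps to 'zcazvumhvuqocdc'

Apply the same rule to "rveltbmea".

What's happening: swap the first and last characters.
Applying that to "rveltbmea" gives "aveltbmer".

aveltbmer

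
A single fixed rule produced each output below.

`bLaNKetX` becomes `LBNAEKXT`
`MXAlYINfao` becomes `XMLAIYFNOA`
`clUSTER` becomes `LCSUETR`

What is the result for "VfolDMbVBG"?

The pattern: swap each adjacent pair of characters (1↔2, 3↔4, ...), then convert every letter to uppercase.
Starting from "VfolDMbVBG": after the first operation, "fVloMDVbGB"; after the second, "FVLOMDVBGB".

FVLOMDVBGB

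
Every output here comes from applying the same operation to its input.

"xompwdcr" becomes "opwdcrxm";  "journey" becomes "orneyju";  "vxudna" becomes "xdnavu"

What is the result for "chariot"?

Looking at the pairs, the operation is to move the first 2 characters to the end (rotate left by 2), then swap the first and last characters.
Working it through for "chariot": intermediate "ariotch", final "hriotca".

hriotca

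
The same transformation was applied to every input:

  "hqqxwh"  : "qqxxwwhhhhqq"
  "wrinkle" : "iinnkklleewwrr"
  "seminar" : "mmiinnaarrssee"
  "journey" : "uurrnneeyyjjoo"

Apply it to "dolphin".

The pattern: move the first 2 characters to the end (rotate left by 2), then double every character.
On "dolphin": the first step gives "lphindo", and the second then gives "llpphhiinnddoo".
(Check on "wrinkle": → "inklewr" → "iinnkklleewwrr" ✓)

llpphhiinnddoo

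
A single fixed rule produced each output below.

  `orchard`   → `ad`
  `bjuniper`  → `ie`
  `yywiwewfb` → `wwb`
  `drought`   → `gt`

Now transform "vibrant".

The transformation: keep every other character starting from the first (positions 1st, 3rd, 5th, ...), then delete the first 2 characters.
"vibrant" → "vbat" → "at".

at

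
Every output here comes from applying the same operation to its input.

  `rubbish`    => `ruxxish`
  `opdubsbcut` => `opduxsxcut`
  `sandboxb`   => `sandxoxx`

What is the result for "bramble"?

The rule is to replace every "b" with "x".
Doing the same to "bramble": "xramxle".

xramxle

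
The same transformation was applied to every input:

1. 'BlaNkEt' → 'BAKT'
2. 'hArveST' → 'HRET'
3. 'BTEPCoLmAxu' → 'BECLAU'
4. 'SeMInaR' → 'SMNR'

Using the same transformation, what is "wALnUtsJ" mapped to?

In each case the input is transformed by: keep every other character starting from the first (positions 1st, 3rd, 5th, ...), then convert every letter to uppercase.
For "wALnUtsJ", step one produces "wLUs"; step two turns that into "WLUS".

WLUS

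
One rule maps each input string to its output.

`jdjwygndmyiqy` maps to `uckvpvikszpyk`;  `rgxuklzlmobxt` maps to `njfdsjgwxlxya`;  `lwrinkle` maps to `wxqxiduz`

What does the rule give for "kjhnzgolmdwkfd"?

Rule — move the last 3 characters to the front (rotate right by 3), then shift every letter 12 places forward in the alphabet (wrapping around).
For "kjhnzgolmdwkfd", step one produces "kfdkjhnzgolmdw"; step two turns that into "wrpwvtzlsaxypi".

wrpwvtzlsaxypi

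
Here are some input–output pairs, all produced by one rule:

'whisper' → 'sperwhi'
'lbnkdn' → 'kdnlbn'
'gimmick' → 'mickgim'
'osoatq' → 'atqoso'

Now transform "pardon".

donpar

The rule is to move the first 3 characters to the end (rotate left by 3).
Doing the same to "pardon": "donpar".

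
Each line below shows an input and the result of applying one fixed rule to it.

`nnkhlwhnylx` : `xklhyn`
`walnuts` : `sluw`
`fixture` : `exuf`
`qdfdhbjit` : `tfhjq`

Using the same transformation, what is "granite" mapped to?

Each output is the input with this applied: keep every other character starting from the first (positions 1st, 3rd, 5th, ...), then swap the first and last characters.
"granite" → "gaie" → "eaig".

eaig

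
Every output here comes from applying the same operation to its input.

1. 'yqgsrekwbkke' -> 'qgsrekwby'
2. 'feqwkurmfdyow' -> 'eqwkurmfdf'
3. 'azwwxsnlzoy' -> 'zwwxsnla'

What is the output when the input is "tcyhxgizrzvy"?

cyhxgizrt

In each case the input is transformed by: delete the last 3 characters, then move the first character to the end.
On "tcyhxgizrzvy": the first step gives "tcyhxgizr", and the second then gives "cyhxgizrt".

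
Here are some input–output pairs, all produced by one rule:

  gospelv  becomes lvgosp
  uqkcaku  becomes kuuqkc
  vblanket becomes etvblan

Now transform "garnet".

The transformation: move the last 2 characters to the front (rotate right by 2), then delete the last character.
On "garnet": the first step gives "etgarn", and the second then gives "etgar".

etgar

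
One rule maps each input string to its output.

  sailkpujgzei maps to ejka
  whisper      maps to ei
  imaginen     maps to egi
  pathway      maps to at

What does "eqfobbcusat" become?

The transformation: reverse the string, then keep one character in every 3, starting at position 2 (positions 2nd, 5th, 8th, ...).
Applying both steps to "eqfobbcusat": "tasucbbofqe", then "acoe".

acoe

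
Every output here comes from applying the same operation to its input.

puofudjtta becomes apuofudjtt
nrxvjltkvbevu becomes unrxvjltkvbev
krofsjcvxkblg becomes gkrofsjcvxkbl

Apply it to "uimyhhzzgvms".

suimyhhzzgvm

Rule — move the last character to the front.
Applying that to "uimyhhzzgvms" gives "suimyhhzzgvm".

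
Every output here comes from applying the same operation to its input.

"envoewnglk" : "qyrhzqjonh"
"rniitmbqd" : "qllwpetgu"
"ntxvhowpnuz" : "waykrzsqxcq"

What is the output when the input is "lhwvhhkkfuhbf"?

kzykknnixkeio

The transformation: shift every letter 3 places forward in the alphabet (wrapping around), then move the first character to the end.
Starting from "lhwvhhkkfuhbf": after the first operation, "okzykknnixkei"; after the second, "kzykknnixkeio".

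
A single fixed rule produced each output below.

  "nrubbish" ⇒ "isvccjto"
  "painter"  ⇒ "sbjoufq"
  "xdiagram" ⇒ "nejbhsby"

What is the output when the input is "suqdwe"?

fvrext

What's happening: shift every letter 1 place forward in the alphabet (wrapping around), then swap the first and last characters.
"suqdwe" → "tvrexf" → "fvrext".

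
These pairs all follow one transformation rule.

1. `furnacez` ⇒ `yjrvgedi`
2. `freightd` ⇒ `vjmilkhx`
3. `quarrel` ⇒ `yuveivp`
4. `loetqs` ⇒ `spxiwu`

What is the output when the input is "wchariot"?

Looking at the pairs, the operation is to swap each adjacent pair of characters (1↔2, 3↔4, ...), then shift every letter 4 places forward in the alphabet (wrapping around).
On "wchariot": the first step gives "cwahirto", and the second then gives "gaelmvxs".

gaelmvxs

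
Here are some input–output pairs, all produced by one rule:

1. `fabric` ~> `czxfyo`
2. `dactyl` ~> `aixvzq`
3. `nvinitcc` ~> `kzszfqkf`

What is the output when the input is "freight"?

cqoebdf

The pattern: take characters alternately from the front and the back (1st, last, 2nd, 2nd-last, ...), then shift every letter 3 places backward in the alphabet (wrapping around).
Doing the same to "freight": "cqoebdf".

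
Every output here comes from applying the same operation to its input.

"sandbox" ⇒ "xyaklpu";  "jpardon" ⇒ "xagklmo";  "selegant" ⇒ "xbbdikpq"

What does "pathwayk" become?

The pattern: sort the characters into alphabetical order, then shift every letter 3 places backward in the alphabet (wrapping around).
Working it through for "pathwayk": intermediate "aahkptwy", final "xxehmqtv".
(Check on "jpardon": → "adjnopr" → "xagklmo" ✓)

xxehmqtv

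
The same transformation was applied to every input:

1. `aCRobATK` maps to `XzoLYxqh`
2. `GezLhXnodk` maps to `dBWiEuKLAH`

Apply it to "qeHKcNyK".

The pattern: shift every letter 3 places backward in the alphabet (wrapping around), then flip the case of every letter.
"qeHKcNyK" → "nbEHzKvH" → "NBehZkVh".

NBehZkVh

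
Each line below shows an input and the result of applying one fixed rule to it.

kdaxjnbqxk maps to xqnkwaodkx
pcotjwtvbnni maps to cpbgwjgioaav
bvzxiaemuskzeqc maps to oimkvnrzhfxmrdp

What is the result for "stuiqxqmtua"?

fghvdkdzghn

Rule — shift every letter 13 places forward in the alphabet (wrapping around) — i.e. ROT13.
Doing the same to "stuiqxqmtua": "fghvdkdzghn".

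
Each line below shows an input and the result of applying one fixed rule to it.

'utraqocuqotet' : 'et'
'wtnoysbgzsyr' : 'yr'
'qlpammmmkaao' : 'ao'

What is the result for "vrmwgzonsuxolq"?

Rule — keep only the last 2 characters.
So "vrmwgzonsuxolq" becomes "lq".

lq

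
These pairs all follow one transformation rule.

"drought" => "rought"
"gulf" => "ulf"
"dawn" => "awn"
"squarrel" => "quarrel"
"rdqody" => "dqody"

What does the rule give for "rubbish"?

ubbish

In each case the input is transformed by: delete the first character.
On "rubbish" that produces "ubbish".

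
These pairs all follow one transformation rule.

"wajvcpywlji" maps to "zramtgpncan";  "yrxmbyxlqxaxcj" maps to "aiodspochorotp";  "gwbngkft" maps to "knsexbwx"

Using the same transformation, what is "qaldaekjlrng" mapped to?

The pattern: shift every letter 9 places backward in the alphabet (wrapping around), then swap the first and last characters.
Starting from "qaldaekjlrng": after the first operation, "hrcurvbaciex"; after the second, "xrcurvbacieh".
(Check on "yrxmbyxlqxaxcj": → "piodspochorota" → "aiodspochorotp" ✓)

xrcurvbacieh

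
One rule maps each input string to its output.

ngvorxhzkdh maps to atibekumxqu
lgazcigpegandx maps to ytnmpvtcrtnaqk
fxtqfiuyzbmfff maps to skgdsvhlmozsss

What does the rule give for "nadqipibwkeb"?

In each case the input is transformed by: shift every letter 13 places forward in the alphabet (wrapping around) — i.e. ROT13.
Doing the same to "nadqipibwkeb": "anqdvcvojxro".

anqdvcvojxro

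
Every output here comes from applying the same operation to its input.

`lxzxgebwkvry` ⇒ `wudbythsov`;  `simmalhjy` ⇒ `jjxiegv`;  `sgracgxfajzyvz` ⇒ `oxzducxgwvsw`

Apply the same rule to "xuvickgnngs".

sfzhdkkdp

The transformation: delete the first 2 characters, then shift every letter 3 places backward in the alphabet (wrapping around).
For "xuvickgnngs", step one produces "vickgnngs"; step two turns that into "sfzhdkkdp".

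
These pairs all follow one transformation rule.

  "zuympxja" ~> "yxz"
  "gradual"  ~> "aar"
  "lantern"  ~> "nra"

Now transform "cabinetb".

Rule — move the first 2 characters to the end (rotate left by 2), then keep one character in every 3, starting at position 1 (positions 1st, 4th, 7th, ...).
"cabinetb" → "binetbca" → "bec".

bec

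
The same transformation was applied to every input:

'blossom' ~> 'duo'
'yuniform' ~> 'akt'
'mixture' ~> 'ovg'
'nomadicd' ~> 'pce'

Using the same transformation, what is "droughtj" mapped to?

Looking at the pairs, the operation is to keep one character in every 3, starting at position 1 (positions 1st, 4th, 7th, ...), then shift every letter 2 places forward in the alphabet (wrapping around).
Starting from "droughtj": after the first operation, "dut"; after the second, "fwv".

fwv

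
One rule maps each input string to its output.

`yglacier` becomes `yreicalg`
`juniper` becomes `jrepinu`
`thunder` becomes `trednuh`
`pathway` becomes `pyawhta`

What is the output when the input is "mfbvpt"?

mtpvbf

In each case the input is transformed by: reverse the string, then move the last character to the front.
For "mfbvpt", step one produces "tpvbfm"; step two turns that into "mtpvbf".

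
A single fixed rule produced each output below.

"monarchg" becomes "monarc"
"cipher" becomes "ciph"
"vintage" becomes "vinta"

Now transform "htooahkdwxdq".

htooahkdwx

In each case the input is transformed by: delete the last 2 characters.
Applying that to "htooahkdwxdq" gives "htooahkdwx".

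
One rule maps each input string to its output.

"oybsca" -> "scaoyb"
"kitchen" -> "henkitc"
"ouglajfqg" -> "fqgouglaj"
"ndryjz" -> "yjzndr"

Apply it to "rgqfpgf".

pgfrgqf

The rule is to move the last 3 characters to the front (rotate right by 3).
Applying that to "rgqfpgf" gives "pgfrgqf".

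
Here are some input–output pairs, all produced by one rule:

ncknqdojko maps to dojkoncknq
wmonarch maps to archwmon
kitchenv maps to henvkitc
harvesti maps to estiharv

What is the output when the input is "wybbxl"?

bxlwyb

Rule — swap the front and back halves of the string.
"wybbxl" → "bxlwyb".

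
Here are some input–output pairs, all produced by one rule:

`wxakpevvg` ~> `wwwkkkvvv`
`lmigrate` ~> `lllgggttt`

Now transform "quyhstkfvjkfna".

qqqhhhkkkjjjnnn

The rule is to keep one character in every 3, starting at position 1 (positions 1st, 4th, 7th, ...), then repeat every character 3 times.
Working it through for "quyhstkfvjkfna": intermediate "qhkjn", final "qqqhhhkkkjjjnnn".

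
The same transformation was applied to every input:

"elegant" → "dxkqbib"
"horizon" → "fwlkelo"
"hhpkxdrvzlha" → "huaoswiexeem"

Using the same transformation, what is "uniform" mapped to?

clojrkf

Looking at the pairs, the operation is to move the first 3 characters to the end (rotate left by 3), then shift every letter 3 places backward in the alphabet (wrapping around).
For "uniform", step one produces "formuni"; step two turns that into "clojrkf".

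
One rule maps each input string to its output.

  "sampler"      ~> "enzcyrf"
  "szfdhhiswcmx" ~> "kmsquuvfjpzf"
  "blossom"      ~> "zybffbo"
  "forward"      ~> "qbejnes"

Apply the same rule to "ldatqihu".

The transformation: shift every letter 13 places forward in the alphabet (wrapping around) — i.e. ROT13, then swap the first and last characters.
For "ldatqihu", step one produces "yqngdvuh"; step two turns that into "hqngdvuy".

hqngdvuy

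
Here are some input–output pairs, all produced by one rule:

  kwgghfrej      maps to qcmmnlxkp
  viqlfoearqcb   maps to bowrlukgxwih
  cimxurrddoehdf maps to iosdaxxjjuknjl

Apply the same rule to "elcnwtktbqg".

kritczqzhwm

What's happening: shift every letter 6 places forward in the alphabet (wrapping around).
Applying that to "elcnwtktbqg" gives "kritczqzhwm".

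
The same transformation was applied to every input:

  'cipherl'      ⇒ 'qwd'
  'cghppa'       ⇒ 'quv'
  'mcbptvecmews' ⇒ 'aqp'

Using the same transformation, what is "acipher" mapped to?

oqw

Looking at the pairs, the operation is to shift every letter 12 places backward in the alphabet (wrapping around), then keep only the first 3 characters.
Applying both steps to "acipher": "oqwdvsf", then "oqw".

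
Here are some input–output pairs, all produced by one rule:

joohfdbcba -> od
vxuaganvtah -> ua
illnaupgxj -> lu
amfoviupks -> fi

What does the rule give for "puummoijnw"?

Each output is the input with this applied: delete the last 3 characters, then keep one character in every 3, starting at position 3 (positions 3rd, 6th, 9th, ...).
Starting from "puummoijnw": after the first operation, "puummoi"; after the second, "uo".

uo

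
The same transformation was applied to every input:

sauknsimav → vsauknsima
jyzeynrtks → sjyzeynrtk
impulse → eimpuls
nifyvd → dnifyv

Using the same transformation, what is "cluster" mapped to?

rcluste

The pattern: move the last character to the front.
So "cluster" becomes "rcluste".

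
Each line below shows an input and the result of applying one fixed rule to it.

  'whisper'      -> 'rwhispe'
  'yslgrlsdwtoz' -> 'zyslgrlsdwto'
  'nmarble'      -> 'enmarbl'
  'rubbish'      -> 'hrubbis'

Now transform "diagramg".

Looking at the pairs, the operation is to move the last character to the front.
Doing the same to "diagramg": "gdiagram".

gdiagram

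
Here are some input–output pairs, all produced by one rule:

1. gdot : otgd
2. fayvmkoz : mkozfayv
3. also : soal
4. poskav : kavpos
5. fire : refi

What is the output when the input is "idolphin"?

The transformation: swap the front and back halves of the string.
"idolphin" → "phinidol".

phinidol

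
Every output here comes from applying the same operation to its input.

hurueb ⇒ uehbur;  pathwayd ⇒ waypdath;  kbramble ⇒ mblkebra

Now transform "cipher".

hecrip

The transformation: swap the first and last characters, then swap the front and back halves of the string.
For "cipher", step one produces "riphec"; step two turns that into "hecrip".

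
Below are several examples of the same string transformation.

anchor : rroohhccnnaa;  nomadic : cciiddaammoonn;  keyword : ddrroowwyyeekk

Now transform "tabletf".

The transformation: double every character, then reverse the string.
Starting from "tabletf": after the first operation, "ttaabblleettff"; after the second, "fftteellbbaatt".

fftteellbbaatt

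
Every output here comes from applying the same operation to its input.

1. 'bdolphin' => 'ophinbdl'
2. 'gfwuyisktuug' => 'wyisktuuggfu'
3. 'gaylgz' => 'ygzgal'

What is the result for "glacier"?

The rule is to move the first 3 characters to the end (rotate left by 3), then swap the first and last characters.
"glacier" → "ciergla" → "aierglc".
(Check on "gaylgz": → "lgzgay" → "ygzgal" ✓)

aierglc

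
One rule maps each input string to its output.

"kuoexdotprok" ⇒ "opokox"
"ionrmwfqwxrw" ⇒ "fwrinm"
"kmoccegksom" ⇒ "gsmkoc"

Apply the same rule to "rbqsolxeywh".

xyhrqo

What's happening: keep every other character starting from the first (positions 1st, 3rd, 5th, ...), then move the last 3 characters to the front (rotate right by 3).
Applying that to "rbqsolxeywh" gives "xyhrqo".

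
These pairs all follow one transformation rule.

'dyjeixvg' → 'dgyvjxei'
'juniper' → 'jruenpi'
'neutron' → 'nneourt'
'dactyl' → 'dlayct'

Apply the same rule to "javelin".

jnaivle

What's happening: take characters alternately from the front and the back (1st, last, 2nd, 2nd-last, ...).
For "javelin" the result is "jnaivle".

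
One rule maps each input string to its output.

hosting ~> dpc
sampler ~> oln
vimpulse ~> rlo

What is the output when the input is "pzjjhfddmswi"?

lfzo

In each case the input is transformed by: shift every letter 4 places backward in the alphabet (wrapping around), then keep one character in every 3, starting at position 1 (positions 1st, 4th, 7th, ...).
Starting from "pzjjhfddmswi": after the first operation, "lvffdbzziose"; after the second, "lfzo".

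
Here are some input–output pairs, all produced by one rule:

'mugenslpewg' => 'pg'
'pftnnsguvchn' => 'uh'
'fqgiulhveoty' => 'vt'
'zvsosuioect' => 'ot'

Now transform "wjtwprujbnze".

Each output is the input with this applied: keep one character in every 3, starting at position 2 (positions 2nd, 5th, 8th, ...), then delete the first 2 characters.
On "wjtwprujbnze": the first step gives "jpjz", and the second then gives "jz".

jz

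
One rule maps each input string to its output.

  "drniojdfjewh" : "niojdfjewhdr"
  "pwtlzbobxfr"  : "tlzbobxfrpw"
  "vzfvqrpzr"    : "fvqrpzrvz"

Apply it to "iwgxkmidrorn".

gxkmidrorniw

The rule is to move the first 2 characters to the end (rotate left by 2).
Applying that to "iwgxkmidrorn" gives "gxkmidrorniw".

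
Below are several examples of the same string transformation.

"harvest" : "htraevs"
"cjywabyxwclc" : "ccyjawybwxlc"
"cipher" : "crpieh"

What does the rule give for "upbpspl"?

ulbpspp

The rule is to move the last character to the front, then swap each adjacent pair of characters (1↔2, 3↔4, ...).
Applying that to "upbpspl" gives "ulbpspp".
(Check on "cipher": → "rciphe" → "crpieh" ✓)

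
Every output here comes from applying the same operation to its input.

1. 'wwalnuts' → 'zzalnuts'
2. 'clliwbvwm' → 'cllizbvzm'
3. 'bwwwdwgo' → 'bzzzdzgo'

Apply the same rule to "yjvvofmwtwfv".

yjvvofmztzfv

Each output is the input with this applied: replace every "w" with "z".
So "yjvvofmwtwfv" becomes "yjvvofmztzfv".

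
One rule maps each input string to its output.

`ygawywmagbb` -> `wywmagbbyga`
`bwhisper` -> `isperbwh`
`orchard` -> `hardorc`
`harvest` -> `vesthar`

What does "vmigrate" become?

gratevmi

Rule — move the first 3 characters to the end (rotate left by 3).
"vmigrate" → "gratevmi".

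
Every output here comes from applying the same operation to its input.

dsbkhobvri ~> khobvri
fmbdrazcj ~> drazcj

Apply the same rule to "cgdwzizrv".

wzizrv

Each output is the input with this applied: delete the first 3 characters.
For "cgdwzizrv" the result is "wzizrv".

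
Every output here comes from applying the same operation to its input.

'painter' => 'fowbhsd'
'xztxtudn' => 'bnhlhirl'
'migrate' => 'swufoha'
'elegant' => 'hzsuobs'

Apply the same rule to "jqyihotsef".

temwvchgsx

Rule — shift every letter 12 places backward in the alphabet (wrapping around), then swap the first and last characters.
Applying both steps to "jqyihotsef": "xemwvchgst", then "temwvchgsx".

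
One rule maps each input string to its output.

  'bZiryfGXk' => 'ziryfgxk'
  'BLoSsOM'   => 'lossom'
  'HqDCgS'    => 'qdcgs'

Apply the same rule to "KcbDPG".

The rule is to delete the first character, then convert every letter to lowercase.
Applying that to "KcbDPG" gives "cbdpg".

cbdpg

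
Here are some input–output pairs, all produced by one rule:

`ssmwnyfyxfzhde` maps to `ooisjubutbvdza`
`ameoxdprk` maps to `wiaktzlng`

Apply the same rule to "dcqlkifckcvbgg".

Rule — shift every letter 4 places backward in the alphabet (wrapping around).
On "dcqlkifckcvbgg" that produces "zymhgebygyrxcc".

zymhgebygyrxcc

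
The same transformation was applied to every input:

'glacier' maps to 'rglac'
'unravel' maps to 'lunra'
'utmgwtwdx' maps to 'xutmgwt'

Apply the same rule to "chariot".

tchar

Looking at the pairs, the operation is to move the last 3 characters to the front (rotate right by 3), then delete the first 2 characters.
Starting from "chariot": after the first operation, "iotchar"; after the second, "tchar".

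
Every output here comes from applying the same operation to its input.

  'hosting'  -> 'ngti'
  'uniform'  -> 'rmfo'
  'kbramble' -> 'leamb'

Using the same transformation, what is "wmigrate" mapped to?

In each case the input is transformed by: delete the first 3 characters, then move the last 2 characters to the front (rotate right by 2).
Starting from "wmigrate": after the first operation, "grate"; after the second, "tegra".

tegra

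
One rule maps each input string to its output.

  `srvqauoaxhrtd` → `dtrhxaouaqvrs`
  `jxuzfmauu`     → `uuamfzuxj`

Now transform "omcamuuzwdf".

fdwzuumacmo

The transformation: reverse the string.
So "omcamuuzwdf" becomes "fdwzuumacmo".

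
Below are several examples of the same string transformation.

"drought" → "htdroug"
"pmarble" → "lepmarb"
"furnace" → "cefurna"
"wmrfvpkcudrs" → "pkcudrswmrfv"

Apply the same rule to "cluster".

erclust

Each output is the input with this applied: move the first 3 characters to the end (rotate left by 3), then move the first 2 characters to the end (rotate left by 2).
On "cluster": the first step gives "sterclu", and the second then gives "erclust".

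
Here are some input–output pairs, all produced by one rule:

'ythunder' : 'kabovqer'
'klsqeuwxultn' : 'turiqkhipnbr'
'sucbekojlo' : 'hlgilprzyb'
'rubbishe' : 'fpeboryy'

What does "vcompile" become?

The transformation: swap the front and back halves of the string, then shift every letter 3 places backward in the alphabet (wrapping around).
On "vcompile" that produces "mfibszlj".
(Check on "rubbishe": → "isherubb" → "fpeboryy" ✓)

mfibszlj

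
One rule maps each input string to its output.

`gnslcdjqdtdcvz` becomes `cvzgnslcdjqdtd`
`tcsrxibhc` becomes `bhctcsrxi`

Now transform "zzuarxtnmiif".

In each case the input is transformed by: move the last 3 characters to the front (rotate right by 3).
On "zzuarxtnmiif" that produces "iifzzuarxtnm".

iifzzuarxtnm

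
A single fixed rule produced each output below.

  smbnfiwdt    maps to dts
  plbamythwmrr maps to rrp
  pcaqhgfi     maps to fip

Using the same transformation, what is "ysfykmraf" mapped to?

afy

Each output is the input with this applied: move the last 2 characters to the front (rotate right by 2), then keep only the first 3 characters.
On "ysfykmraf" that produces "afy".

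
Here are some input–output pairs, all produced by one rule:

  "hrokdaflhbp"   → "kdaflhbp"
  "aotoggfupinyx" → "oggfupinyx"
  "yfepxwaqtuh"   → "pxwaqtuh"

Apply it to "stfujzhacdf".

ujzhacdf

In each case the input is transformed by: delete the first 3 characters.
For "stfujzhacdf" the result is "ujzhacdf".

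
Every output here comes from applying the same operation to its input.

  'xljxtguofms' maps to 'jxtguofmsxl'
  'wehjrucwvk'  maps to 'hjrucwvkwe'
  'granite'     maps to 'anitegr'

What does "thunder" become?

Looking at the pairs, the operation is to move the first 2 characters to the end (rotate left by 2).
Doing the same to "thunder": "underth".

underth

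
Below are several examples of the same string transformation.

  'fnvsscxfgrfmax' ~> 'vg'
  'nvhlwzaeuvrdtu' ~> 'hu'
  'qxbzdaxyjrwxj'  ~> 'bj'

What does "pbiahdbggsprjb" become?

ig

In each case the input is transformed by: keep every other character starting from the first (positions 1st, 3rd, 5th, ...), then keep one character in every 3, starting at position 2 (positions 2nd, 5th, 8th, ...).
Starting from "pbiahdbggsprjb": after the first operation, "pihbgpj"; after the second, "ig".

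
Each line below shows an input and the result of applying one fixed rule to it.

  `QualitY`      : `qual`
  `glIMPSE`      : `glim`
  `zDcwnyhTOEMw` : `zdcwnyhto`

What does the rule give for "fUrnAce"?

furn

Looking at the pairs, the operation is to delete the last 3 characters, then convert every letter to lowercase.
Applying that to "fUrnAce" gives "furn".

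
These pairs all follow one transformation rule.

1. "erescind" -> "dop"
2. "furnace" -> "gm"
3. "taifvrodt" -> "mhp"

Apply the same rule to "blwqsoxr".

The transformation: shift every letter 12 places forward in the alphabet (wrapping around), then keep one character in every 3, starting at position 2 (positions 2nd, 5th, 8th, ...).
"blwqsoxr" → "nxiceajd" → "xed".

xed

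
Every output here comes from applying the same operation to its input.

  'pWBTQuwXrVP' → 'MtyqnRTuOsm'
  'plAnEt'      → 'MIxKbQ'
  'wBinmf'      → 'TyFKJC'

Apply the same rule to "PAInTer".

What's happening: flip the case of every letter, then shift every letter 3 places backward in the alphabet (wrapping around).
For "PAInTer", step one produces "paiNtER"; step two turns that into "mxfKqBO".

mxfKqBO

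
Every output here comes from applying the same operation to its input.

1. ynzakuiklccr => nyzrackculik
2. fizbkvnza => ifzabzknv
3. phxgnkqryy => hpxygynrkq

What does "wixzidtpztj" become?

What's happening: move the first character to the end, then take characters alternately from the front and the back (1st, last, 2nd, 2nd-last, ...).
On "wixzidtpztj": the first step gives "ixzidtpztjw", and the second then gives "iwxjztizdpt".

iwxjztizdpt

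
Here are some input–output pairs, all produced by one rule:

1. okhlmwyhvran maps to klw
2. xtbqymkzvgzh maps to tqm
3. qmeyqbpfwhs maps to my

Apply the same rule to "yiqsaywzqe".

What's happening: keep every other character starting from the second (positions 2nd, 4th, 6th, ...), then delete the last 3 characters.
Doing the same to "yiqsaywzqe": "is".

is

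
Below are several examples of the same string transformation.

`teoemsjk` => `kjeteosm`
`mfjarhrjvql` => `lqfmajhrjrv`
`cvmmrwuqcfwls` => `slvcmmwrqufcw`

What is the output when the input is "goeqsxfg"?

gfogqexs

The transformation: move the last 2 characters to the front (rotate right by 2), then swap each adjacent pair of characters (1↔2, 3↔4, ...).
Doing the same to "goeqsxfg": "gfogqexs".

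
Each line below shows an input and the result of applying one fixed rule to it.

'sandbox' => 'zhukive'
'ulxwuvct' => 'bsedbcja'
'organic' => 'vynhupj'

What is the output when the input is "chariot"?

johypva

The pattern: shift every letter 7 places forward in the alphabet (wrapping around).
So "chariot" becomes "johypva".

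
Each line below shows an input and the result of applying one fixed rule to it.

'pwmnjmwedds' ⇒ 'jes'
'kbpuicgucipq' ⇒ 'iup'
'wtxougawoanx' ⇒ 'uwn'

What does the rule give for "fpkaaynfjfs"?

Looking at the pairs, the operation is to delete the first 3 characters, then keep one character in every 3, starting at position 2 (positions 2nd, 5th, 8th, ...).
On "fpkaaynfjfs" that produces "afs".

afs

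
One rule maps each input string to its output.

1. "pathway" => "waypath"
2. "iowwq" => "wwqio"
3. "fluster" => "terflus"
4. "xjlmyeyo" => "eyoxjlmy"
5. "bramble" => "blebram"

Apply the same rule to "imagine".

What's happening: move the last 3 characters to the front (rotate right by 3).
"imagine" → "ineimag".

ineimag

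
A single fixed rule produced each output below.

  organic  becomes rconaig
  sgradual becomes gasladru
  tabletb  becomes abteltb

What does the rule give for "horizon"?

onhzior

Rule — swap each adjacent pair of characters (1↔2, 3↔4, ...), then take characters alternately from the front and the back (1st, last, 2nd, 2nd-last, ...).
Applying both steps to "horizon": "ohirozn", then "onhzior".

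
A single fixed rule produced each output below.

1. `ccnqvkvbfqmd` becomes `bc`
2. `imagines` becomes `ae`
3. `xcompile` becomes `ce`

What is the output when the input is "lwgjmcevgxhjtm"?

ce

The rule is to sort the characters into alphabetical order, then keep only the first 2 characters.
For "lwgjmcevgxhjtm" the result is "ce".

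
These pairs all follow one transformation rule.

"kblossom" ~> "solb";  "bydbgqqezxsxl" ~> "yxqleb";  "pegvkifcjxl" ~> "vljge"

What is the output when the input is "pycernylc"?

Each output is the input with this applied: sort the characters into reverse alphabetical order, then keep every other character starting from the second (positions 2nd, 4th, 6th, ...).
For "pycernylc", step one produces "yyrpnlecc"; step two turns that into "yplc".
(Check on "pegvkifcjxl": → "xvplkjigfec" → "vljge" ✓)

yplc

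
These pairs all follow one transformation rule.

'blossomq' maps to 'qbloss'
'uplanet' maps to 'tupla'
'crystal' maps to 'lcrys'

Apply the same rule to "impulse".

What's happening: move the last character to the front, then delete the last 2 characters.
Starting from "impulse": after the first operation, "eimpuls"; after the second, "eimpu".

eimpu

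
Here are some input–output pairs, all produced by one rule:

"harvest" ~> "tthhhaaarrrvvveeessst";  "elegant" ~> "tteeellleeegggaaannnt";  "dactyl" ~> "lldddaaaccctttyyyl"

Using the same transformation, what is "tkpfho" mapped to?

The pattern: repeat every character 3 times, then move the last 2 characters to the front (rotate right by 2).
Working it through for "tkpfho": intermediate "tttkkkpppfffhhhooo", final "ootttkkkpppfffhhho".

ootttkkkpppfffhhho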